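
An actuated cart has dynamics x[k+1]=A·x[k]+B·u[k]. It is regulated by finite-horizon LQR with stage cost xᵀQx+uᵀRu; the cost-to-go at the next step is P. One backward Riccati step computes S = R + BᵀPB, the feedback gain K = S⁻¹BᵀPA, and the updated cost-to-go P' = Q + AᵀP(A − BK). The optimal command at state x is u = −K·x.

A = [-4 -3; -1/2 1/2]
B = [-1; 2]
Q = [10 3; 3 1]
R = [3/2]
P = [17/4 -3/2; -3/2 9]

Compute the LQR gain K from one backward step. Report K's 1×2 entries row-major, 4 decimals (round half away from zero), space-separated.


0.4031 0.6597

BᵀP = [-7.2500 19.5000]
S = R + BᵀPB = [3/2] + [46.2500] = [47.7500]
BᵀPA = [19.2500 31.5000]
K = S⁻¹·BᵀPA = [0.4031 0.6597]
A−BK = [-3.5969 -2.3403; -1.3063 -0.8194]
AᵀP(A−BK) = [56.4895 36.8010; 36.8010 24.2199]
P' = Q + AᵀP(A−BK) = [66.4895 39.8010; 39.8010 25.2199]
tr(P') = 91.7094


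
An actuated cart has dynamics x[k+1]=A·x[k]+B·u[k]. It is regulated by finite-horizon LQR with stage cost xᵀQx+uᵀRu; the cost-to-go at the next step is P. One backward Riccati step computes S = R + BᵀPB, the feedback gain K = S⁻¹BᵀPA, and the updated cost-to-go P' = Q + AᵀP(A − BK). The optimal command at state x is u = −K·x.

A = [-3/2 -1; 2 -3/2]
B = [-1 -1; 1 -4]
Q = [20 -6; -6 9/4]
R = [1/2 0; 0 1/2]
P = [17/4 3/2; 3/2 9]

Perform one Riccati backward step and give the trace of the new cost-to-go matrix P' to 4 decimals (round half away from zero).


23.6685

BᵀP = [-2.7500 7.5000; -10.2500 -37.5000]
S = R + BᵀPB = [1/2 0; 0 1/2] + [10.2500 -27.2500; -27.2500 160.2500] = [10.7500 -27.2500; -27.2500 160.7500]
BᵀPA = [19.1250 -8.5000; -59.6250 66.5000]
K = S⁻¹·BᵀPA = [1.4709 0.4523; -0.1216 0.4904]
A−BK = [-0.1507 -0.0573; 0.0428 0.0091]
AᵀP(A−BK) = [1.1828 0.3373; 0.3373 0.2357]
P' = Q + AᵀP(A−BK) = [21.1828 -5.6627; -5.6627 2.4857]
tr(P') = 23.6685


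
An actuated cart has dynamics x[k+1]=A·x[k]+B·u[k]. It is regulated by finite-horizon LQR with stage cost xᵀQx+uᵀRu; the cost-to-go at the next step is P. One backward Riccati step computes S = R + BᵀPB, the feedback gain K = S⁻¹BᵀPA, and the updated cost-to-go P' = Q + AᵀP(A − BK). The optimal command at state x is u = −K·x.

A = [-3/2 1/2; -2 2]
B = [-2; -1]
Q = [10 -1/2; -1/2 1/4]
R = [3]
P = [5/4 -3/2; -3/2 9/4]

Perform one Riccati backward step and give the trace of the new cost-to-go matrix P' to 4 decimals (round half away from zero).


BᵀP = [-1.0000 0.7500]
S = R + BᵀPB = [3] + [1.2500] = [4.2500]
BᵀPA = [0.0000 1.0000]
K = S⁻¹·BᵀPA = [0.0000 0.2353]
A−BK = [-1.5000 0.9706; -2.0000 2.2353]
AᵀP(A−BK) = [2.8125 -3.9375; -3.9375 6.0772]
P' = Q + AᵀP(A−BK) = [12.8125 -4.4375; -4.4375 6.3272]
tr(P') = 19.1397

19.1397


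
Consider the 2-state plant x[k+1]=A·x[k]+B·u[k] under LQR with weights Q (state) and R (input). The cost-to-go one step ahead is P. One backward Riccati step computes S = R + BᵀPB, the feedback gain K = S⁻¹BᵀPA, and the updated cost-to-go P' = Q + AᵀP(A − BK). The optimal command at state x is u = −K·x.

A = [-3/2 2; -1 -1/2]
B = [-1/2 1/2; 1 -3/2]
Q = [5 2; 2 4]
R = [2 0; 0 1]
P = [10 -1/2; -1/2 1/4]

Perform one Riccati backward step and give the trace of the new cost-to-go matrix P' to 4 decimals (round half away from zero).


BᵀP = [-5.5000 0.5000; 5.7500 -0.6250]
S = R + BᵀPB = [2 0; 0 1] + [3.2500 -3.5000; -3.5000 3.8125] = [5.2500 -3.5000; -3.5000 4.8125]
BᵀPA = [7.7500 -11.2500; -8.0000 11.8125]
K = S⁻¹·BᵀPA = [0.7143 -0.9832; -1.1429 1.7395]
A−BK = [-0.5714 0.6387; -3.4286 3.0924]
AᵀP(A−BK) = [6.5714 -7.7143; -7.7143 9.4538]
P' = Q + AᵀP(A−BK) = [11.5714 -5.7143; -5.7143 13.4538]
tr(P') = 25.0252

25.0252


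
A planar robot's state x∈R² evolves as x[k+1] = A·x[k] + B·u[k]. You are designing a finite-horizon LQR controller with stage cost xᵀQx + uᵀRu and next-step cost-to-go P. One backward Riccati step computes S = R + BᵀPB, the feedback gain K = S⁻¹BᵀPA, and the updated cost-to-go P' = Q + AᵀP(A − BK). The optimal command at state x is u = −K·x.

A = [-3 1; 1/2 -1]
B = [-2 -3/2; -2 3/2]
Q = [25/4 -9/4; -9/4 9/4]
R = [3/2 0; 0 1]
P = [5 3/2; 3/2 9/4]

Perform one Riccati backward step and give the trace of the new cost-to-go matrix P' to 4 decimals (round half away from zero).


BᵀP = [-13.0000 -7.5000; -5.2500 1.1250]
S = R + BᵀPB = [3/2 0; 0 1] + [41.0000 8.2500; 8.2500 9.5625] = [42.5000 8.2500; 8.2500 10.5625]
BᵀPA = [35.2500 -5.5000; 16.3125 -6.3750]
K = S⁻¹·BᵀPA = [0.6243 -0.0144; 1.0568 -0.5923]
A−BK = [-0.1663 0.0827; 0.1634 -0.1405]
AᵀP(A−BK) = [1.8182 -0.7045; -0.7045 0.3948]
P' = Q + AᵀP(A−BK) = [8.0682 -2.9545; -2.9545 2.6448]
tr(P') = 10.7130

10.7130


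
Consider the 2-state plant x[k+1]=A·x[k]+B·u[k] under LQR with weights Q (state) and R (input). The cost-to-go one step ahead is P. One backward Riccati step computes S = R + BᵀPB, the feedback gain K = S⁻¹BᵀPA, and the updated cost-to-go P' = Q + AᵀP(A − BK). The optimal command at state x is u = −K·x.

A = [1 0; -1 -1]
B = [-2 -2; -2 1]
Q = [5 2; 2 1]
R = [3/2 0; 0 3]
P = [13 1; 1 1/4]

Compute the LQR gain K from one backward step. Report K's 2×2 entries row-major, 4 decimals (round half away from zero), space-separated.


-0.1848 0.1012 -0.2607 -0.0715

BᵀP = [-28.0000 -2.5000; -25.0000 -1.7500]
S = R + BᵀPB = [3/2 0; 0 3] + [61.0000 53.5000; 53.5000 48.2500] = [62.5000 53.5000; 53.5000 51.2500]
BᵀPA = [-25.5000 2.5000; -23.2500 1.7500]
K = S⁻¹·BᵀPA = [-0.1848 0.1012; -0.2607 -0.0715]
A−BK = [0.1089 0.0594; -1.1089 -0.7261]
AᵀP(A−BK) = [0.4752 0.1683; 0.1683 0.1221]
P' = Q + AᵀP(A−BK) = [5.4752 2.1683; 2.1683 1.1221]
tr(P') = 6.5974


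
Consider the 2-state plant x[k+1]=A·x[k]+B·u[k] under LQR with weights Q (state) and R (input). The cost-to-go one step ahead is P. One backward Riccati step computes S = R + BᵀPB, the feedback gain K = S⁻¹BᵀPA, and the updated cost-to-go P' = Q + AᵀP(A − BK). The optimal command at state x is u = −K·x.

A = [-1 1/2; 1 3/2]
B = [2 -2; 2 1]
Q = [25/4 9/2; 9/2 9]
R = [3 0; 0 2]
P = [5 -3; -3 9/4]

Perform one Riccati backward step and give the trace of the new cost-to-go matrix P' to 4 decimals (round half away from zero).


BᵀP = [4.0000 -1.5000; -13.0000 8.2500]
S = R + BᵀPB = [3 0; 0 2] + [5.0000 -9.5000; -9.5000 34.2500] = [8.0000 -9.5000; -9.5000 36.2500]
BᵀPA = [-5.5000 -0.2500; 21.2500 5.8750]
K = S⁻¹·BᵀPA = [0.0125 0.2340; 0.5895 0.2234]
A−BK = [0.1539 0.4787; 0.3855 0.8085]
AᵀP(A−BK) = [0.7922 0.4149; 0.4149 0.5585]
P' = Q + AᵀP(A−BK) = [7.0422 4.9149; 4.9149 9.5585]
tr(P') = 16.6008

16.6008


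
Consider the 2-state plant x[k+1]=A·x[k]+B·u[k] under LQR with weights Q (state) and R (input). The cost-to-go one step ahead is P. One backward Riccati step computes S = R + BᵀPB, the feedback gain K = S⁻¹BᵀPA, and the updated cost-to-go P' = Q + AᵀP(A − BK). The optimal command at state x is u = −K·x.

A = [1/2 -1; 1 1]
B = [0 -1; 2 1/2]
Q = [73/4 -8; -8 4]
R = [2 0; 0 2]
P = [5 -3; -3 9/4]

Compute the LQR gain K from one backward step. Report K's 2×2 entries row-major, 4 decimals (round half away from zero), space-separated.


0.1792 0.4831 -0.0571 0.6286

BᵀP = [-6.0000 4.5000; -6.5000 4.1250]
S = R + BᵀPB = [2 0; 0 2] + [9.0000 8.2500; 8.2500 8.5625] = [11.0000 8.2500; 8.2500 10.5625]
BᵀPA = [1.5000 10.5000; 0.8750 10.6250]
K = S⁻¹·BᵀPA = [0.1792 0.4831; -0.0571 0.6286]
A−BK = [0.4429 -0.3714; 0.6701 -0.2805]
AᵀP(A−BK) = [0.2812 -0.0247; -0.0247 1.4987]
P' = Q + AᵀP(A−BK) = [18.5312 -8.0247; -8.0247 5.4987]
tr(P') = 24.0299


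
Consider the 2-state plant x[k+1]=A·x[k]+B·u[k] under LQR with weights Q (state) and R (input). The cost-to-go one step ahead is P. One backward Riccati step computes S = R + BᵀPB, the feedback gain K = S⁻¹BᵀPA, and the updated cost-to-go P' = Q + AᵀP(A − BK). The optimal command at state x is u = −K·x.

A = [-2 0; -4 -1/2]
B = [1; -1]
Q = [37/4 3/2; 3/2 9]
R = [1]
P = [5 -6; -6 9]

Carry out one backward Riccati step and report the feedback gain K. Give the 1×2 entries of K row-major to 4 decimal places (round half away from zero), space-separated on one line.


1.4074 0.2778

BᵀP = [11.0000 -15.0000]
S = R + BᵀPB = [1] + [26.0000] = [27.0000]
BᵀPA = [38.0000 7.5000]
K = S⁻¹·BᵀPA = [1.4074 0.2778]
A−BK = [-3.4074 -0.2778; -2.5926 -0.2222]
AᵀP(A−BK) = [14.5185 1.4444; 1.4444 0.1667]
P' = Q + AᵀP(A−BK) = [23.7685 2.9444; 2.9444 9.1667]
tr(P') = 32.9352


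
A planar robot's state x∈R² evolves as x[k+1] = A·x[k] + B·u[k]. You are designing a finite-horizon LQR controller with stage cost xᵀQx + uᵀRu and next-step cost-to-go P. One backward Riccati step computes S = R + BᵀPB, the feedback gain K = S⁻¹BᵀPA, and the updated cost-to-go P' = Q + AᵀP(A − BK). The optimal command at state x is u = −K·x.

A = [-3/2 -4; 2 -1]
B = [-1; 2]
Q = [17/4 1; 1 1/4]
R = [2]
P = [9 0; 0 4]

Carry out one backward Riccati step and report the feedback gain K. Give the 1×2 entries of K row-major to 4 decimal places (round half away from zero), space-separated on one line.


1.0926 1.0370

BᵀP = [-9.0000 8.0000]
S = R + BᵀPB = [2] + [25.0000] = [27.0000]
BᵀPA = [29.5000 28.0000]
K = S⁻¹·BᵀPA = [1.0926 1.0370]
A−BK = [-0.4074 -2.9630; -0.1852 -3.0741]
AᵀP(A−BK) = [4.0185 15.4074; 15.4074 118.9630]
P' = Q + AᵀP(A−BK) = [8.2685 16.4074; 16.4074 119.2130]
tr(P') = 127.4815


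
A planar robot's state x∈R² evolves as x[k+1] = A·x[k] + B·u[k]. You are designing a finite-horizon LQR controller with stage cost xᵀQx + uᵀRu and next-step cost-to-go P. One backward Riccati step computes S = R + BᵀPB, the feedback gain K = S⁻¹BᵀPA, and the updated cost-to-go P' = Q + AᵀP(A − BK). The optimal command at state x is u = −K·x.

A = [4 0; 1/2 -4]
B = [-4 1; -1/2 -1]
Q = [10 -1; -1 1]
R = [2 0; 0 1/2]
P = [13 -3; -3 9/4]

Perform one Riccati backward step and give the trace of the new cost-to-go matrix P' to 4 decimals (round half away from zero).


BᵀP = [-50.5000 10.8750; 16.0000 -5.2500]
S = R + BᵀPB = [2 0; 0 1/2] + [196.5625 -61.3750; -61.3750 21.2500] = [198.5625 -61.3750; -61.3750 21.7500]
BᵀPA = [-196.5625 -43.5000; 61.3750 21.0000]
K = S⁻¹·BᵀPA = [-0.9212 0.6211; 0.2224 2.7182]
A−BK = [0.0929 -0.2338; 0.2618 -0.9713]
AᵀP(A−BK) = [1.8423 -1.2422; -1.2422 5.9365]
P' = Q + AᵀP(A−BK) = [11.8423 -2.2422; -2.2422 6.9365]
tr(P') = 18.7788

18.7788


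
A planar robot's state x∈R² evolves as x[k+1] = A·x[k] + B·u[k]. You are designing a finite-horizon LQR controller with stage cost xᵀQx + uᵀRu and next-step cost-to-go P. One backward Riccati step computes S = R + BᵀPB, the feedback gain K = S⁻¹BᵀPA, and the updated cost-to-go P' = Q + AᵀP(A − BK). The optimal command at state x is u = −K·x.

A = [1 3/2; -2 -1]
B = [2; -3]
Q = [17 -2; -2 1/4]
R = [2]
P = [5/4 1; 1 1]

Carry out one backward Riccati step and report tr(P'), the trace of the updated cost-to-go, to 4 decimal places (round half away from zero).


BᵀP = [-0.5000 -1.0000]
S = R + BᵀPB = [2] + [2.0000] = [4.0000]
BᵀPA = [1.5000 0.2500]
K = S⁻¹·BᵀPA = [0.3750 0.0625]
A−BK = [0.2500 1.3750; -0.8750 -0.8125]
AᵀP(A−BK) = [0.6875 -0.2188; -0.2188 0.7969]
P' = Q + AᵀP(A−BK) = [17.6875 -2.2188; -2.2188 1.0469]
tr(P') = 18.7344

18.7344


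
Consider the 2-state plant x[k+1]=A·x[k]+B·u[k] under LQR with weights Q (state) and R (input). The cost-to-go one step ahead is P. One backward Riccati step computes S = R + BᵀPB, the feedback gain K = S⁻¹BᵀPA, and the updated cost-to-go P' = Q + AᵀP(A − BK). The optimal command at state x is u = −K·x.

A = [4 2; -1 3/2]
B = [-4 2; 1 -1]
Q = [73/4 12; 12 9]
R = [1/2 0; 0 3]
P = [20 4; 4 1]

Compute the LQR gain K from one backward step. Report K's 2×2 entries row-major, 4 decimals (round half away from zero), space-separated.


-0.9629 -0.6145 0.0747 -0.0248

BᵀP = [-76.0000 -15.0000; 36.0000 7.0000]
S = R + BᵀPB = [1/2 0; 0 3] + [289.0000 -137.0000; -137.0000 65.0000] = [289.5000 -137.0000; -137.0000 68.0000]
BᵀPA = [-289.0000 -174.5000; 137.0000 82.5000]
K = S⁻¹·BᵀPA = [-0.9629 -0.6145; 0.0747 -0.0248]
A−BK = [-0.0011 -0.4084; 0.0376 2.0897]
AᵀP(A−BK) = [0.4815 0.3073; 0.3073 1.0658]
P' = Q + AᵀP(A−BK) = [18.7315 12.3073; 12.3073 10.0658]
tr(P') = 28.7973


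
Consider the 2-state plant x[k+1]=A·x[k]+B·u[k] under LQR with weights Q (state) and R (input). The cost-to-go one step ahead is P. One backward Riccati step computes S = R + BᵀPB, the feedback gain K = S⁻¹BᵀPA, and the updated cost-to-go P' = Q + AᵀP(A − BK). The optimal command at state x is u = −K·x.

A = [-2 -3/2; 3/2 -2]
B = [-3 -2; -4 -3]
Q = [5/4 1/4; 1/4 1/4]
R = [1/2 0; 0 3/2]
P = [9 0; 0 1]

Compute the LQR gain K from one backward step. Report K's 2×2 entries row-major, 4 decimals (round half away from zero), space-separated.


BᵀP = [-27.0000 -4.0000; -18.0000 -3.0000]
S = R + BᵀPB = [1/2 0; 0 3/2] + [97.0000 66.0000; 66.0000 45.0000] = [97.5000 66.0000; 66.0000 46.5000]
BᵀPA = [48.0000 48.5000; 31.5000 33.0000]
K = S⁻¹·BᵀPA = [0.8608 0.4346; -0.5443 0.0928]
A−BK = [-0.5063 -0.0105; 3.3101 0.0169]
AᵀP(A−BK) = [14.0791 0.2152; 0.2152 0.1086]
P' = Q + AᵀP(A−BK) = [15.3291 0.4652; 0.4652 0.3586]
tr(P') = 15.6878

0.8608 0.4346 -0.5443 0.0928


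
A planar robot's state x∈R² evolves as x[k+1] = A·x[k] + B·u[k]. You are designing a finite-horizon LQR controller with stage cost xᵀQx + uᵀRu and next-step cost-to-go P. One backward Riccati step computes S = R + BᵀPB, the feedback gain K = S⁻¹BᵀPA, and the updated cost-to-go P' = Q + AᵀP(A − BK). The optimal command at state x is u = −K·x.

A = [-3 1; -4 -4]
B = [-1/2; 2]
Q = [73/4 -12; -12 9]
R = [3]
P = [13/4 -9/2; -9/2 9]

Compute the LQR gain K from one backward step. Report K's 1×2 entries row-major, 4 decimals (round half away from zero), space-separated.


-1.0064 -1.8771

BᵀP = [-10.6250 20.2500]
S = R + BᵀPB = [3] + [45.8125] = [48.8125]
BᵀPA = [-49.1250 -91.6250]
K = S⁻¹·BᵀPA = [-1.0064 -1.8771]
A−BK = [-3.5032 0.0615; -1.9872 -0.2458]
AᵀP(A−BK) = [15.8105 6.0384; 6.0384 11.2625]
P' = Q + AᵀP(A−BK) = [34.0605 -5.9616; -5.9616 20.2625]
tr(P') = 54.3230


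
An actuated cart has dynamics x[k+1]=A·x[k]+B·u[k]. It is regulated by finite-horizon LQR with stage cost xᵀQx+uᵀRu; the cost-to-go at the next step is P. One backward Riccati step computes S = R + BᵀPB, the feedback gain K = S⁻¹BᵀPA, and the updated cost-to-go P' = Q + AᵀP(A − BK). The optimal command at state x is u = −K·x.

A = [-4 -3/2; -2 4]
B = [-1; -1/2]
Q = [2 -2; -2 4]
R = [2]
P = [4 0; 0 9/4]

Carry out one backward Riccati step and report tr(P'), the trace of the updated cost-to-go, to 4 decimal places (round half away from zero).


72.9048

BᵀP = [-4.0000 -1.1250]
S = R + BᵀPB = [2] + [4.5625] = [6.5625]
BᵀPA = [18.2500 1.5000]
K = S⁻¹·BᵀPA = [2.7810 0.2286]
A−BK = [-1.2190 -1.2714; -0.6095 4.1143]
AᵀP(A−BK) = [22.2476 1.8286; 1.8286 44.6571]
P' = Q + AᵀP(A−BK) = [24.2476 -0.1714; -0.1714 48.6571]
tr(P') = 72.9048


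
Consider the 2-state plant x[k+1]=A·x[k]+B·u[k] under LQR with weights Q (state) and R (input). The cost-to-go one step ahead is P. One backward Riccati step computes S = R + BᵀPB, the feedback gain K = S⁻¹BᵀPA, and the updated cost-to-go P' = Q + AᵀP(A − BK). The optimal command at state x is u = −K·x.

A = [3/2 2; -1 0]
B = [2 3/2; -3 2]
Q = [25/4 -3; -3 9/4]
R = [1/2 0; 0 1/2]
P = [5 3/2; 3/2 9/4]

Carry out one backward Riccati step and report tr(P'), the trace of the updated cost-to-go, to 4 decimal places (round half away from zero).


BᵀP = [5.5000 -3.7500; 10.5000 6.7500]
S = R + BᵀPB = [1/2 0; 0 1/2] + [22.2500 0.7500; 0.7500 29.2500] = [22.7500 0.7500; 0.7500 29.7500]
BᵀPA = [12.0000 11.0000; 9.0000 21.0000]
K = S⁻¹·BᵀPA = [0.5179 0.4606; 0.2895 0.6943]
A−BK = [0.0299 0.0373; -0.0251 -0.0067]
AᵀP(A−BK) = [0.1797 0.2240; 0.2240 0.3534]
P' = Q + AᵀP(A−BK) = [6.4297 -2.7760; -2.7760 2.6034]
tr(P') = 9.0331

9.0331


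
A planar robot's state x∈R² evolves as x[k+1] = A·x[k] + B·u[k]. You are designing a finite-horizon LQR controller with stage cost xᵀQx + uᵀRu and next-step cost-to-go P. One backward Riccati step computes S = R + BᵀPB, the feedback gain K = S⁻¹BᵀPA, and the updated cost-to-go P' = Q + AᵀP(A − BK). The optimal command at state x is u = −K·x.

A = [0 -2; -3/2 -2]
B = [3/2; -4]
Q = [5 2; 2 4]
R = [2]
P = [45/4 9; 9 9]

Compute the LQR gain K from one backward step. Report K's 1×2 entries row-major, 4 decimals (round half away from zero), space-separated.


0.5331 1.3149

BᵀP = [-19.1250 -22.5000]
S = R + BᵀPB = [2] + [61.3125] = [63.3125]
BᵀPA = [33.7500 83.2500]
K = S⁻¹·BᵀPA = [0.5331 1.3149]
A−BK = [-0.7996 -3.9724; 0.6323 3.2596]
AᵀP(A−BK) = [2.2589 9.6219; 9.6219 43.5341]
P' = Q + AᵀP(A−BK) = [7.2589 11.6219; 11.6219 47.5341]
tr(P') = 54.7929


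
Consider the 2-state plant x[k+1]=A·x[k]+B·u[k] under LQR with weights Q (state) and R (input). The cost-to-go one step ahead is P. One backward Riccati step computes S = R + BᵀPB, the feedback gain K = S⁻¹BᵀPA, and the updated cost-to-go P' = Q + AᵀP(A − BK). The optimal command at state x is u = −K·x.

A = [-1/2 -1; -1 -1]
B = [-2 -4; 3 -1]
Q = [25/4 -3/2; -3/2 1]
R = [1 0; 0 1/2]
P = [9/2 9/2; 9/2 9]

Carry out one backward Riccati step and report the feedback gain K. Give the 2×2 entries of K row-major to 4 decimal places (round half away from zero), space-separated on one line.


-0.2439 -0.2097 0.2508 0.3570

BᵀP = [4.5000 18.0000; -22.5000 -27.0000]
S = R + BᵀPB = [1 0; 0 1/2] + [45.0000 -36.0000; -36.0000 117.0000] = [46.0000 -36.0000; -36.0000 117.5000]
BᵀPA = [-20.2500 -22.5000; 38.2500 49.5000]
K = S⁻¹·BᵀPA = [-0.2439 -0.2097; 0.2508 0.3570]
A−BK = [0.0153 0.0086; -0.0174 -0.0138]
AᵀP(A−BK) = [0.0923 0.0971; 0.0971 0.1087]
P' = Q + AᵀP(A−BK) = [6.3423 -1.4029; -1.4029 1.1087]
tr(P') = 7.4510


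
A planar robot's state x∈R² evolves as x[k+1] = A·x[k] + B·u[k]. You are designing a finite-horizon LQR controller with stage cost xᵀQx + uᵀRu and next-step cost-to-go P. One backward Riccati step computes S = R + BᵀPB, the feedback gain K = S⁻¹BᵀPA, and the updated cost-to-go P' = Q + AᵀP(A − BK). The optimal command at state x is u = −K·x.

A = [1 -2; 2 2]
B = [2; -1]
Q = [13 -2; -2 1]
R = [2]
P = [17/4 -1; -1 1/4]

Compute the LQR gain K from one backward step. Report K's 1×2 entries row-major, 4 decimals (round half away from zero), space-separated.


0.2151 -1.0108

BᵀP = [9.5000 -2.2500]
S = R + BᵀPB = [2] + [21.2500] = [23.2500]
BᵀPA = [5.0000 -23.5000]
K = S⁻¹·BᵀPA = [0.2151 -1.0108]
A−BK = [0.5699 0.0215; 2.2151 0.9892]
AᵀP(A−BK) = [0.1747 -0.4462; -0.4462 2.2473]
P' = Q + AᵀP(A−BK) = [13.1747 -2.4462; -2.4462 3.2473]
tr(P') = 16.4220


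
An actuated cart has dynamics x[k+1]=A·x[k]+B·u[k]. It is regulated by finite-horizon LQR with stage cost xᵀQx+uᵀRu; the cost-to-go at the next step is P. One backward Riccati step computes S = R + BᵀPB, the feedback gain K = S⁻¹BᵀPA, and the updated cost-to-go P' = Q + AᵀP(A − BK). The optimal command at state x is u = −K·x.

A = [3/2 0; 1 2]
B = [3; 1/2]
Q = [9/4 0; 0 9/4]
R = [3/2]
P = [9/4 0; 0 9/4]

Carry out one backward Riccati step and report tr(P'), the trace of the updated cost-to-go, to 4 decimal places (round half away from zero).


14.9133

BᵀP = [6.7500 1.1250]
S = R + BᵀPB = [3/2] + [20.8125] = [22.3125]
BᵀPA = [11.2500 2.2500]
K = S⁻¹·BᵀPA = [0.5042 0.1008]
A−BK = [-0.0126 -0.3025; 0.7479 1.9496]
AᵀP(A−BK) = [1.6402 3.3655; 3.3655 8.7731]
P' = Q + AᵀP(A−BK) = [3.8902 3.3655; 3.3655 11.0231]
tr(P') = 14.9133


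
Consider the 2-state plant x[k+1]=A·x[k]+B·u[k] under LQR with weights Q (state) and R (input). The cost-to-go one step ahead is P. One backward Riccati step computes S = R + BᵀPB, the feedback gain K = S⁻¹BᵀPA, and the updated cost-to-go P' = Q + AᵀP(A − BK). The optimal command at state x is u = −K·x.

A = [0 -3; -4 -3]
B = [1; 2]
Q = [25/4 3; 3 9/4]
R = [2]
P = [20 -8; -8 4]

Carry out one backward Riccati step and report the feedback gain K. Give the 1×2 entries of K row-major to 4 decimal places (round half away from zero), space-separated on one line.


BᵀP = [4.0000 0.0000]
S = R + BᵀPB = [2] + [4.0000] = [6.0000]
BᵀPA = [0.0000 -12.0000]
K = S⁻¹·BᵀPA = [0.0000 -2.0000]
A−BK = [0.0000 -1.0000; -4.0000 1.0000]
AᵀP(A−BK) = [64.0000 -48.0000; -48.0000 48.0000]
P' = Q + AᵀP(A−BK) = [70.2500 -45.0000; -45.0000 50.2500]
tr(P') = 120.5000

0.0000 -2.0000


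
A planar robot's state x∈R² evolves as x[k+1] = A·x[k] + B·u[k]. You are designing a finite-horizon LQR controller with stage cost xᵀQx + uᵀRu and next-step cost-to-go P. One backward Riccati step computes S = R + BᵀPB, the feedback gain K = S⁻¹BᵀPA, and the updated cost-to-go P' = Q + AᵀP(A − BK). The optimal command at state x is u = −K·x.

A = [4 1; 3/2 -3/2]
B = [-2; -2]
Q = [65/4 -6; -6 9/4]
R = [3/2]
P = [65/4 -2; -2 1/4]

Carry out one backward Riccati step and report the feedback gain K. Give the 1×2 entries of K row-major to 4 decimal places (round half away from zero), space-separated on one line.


BᵀP = [-28.5000 3.5000]
S = R + BᵀPB = [3/2] + [50.0000] = [51.5000]
BᵀPA = [-108.7500 -33.7500]
K = S⁻¹·BᵀPA = [-2.1117 -0.6553]
A−BK = [-0.2233 -0.3107; -2.7233 -2.8107]
AᵀP(A−BK) = [6.9205 2.1693; 2.1693 0.6948]
P' = Q + AᵀP(A−BK) = [23.1705 -3.8307; -3.8307 2.9448]
tr(P') = 26.1153

-2.1117 -0.6553


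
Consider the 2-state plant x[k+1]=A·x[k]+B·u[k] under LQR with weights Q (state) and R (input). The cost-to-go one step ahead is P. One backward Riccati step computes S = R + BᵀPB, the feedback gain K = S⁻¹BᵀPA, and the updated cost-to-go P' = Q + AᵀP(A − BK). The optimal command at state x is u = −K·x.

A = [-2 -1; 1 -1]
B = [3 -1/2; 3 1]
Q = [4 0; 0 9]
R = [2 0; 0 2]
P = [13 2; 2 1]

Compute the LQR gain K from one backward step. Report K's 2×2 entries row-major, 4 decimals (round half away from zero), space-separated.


BᵀP = [45.0000 9.0000; -4.5000 0.0000]
S = R + BᵀPB = [2 0; 0 2] + [162.0000 -13.5000; -13.5000 2.2500] = [164.0000 -13.5000; -13.5000 4.2500]
BᵀPA = [-81.0000 -54.0000; 9.0000 4.5000]
K = S⁻¹·BᵀPA = [-0.4327 -0.3278; 0.7431 0.0175]
A−BK = [-0.3303 -0.0078; 1.5551 -0.0340]
AᵀP(A−BK) = [3.2608 0.2885; 0.2885 0.2186]
P' = Q + AᵀP(A−BK) = [7.2608 0.2885; 0.2885 9.2186]
tr(P') = 16.4794

-0.4327 -0.3278 0.7431 0.0175


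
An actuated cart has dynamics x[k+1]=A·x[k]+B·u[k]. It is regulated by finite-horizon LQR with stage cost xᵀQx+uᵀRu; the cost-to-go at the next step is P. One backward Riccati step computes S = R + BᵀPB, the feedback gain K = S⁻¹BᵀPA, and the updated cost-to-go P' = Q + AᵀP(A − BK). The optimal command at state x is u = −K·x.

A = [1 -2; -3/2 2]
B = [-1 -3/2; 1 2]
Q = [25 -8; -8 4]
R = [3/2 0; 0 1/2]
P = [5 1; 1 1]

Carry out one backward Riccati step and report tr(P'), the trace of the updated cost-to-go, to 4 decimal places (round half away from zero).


BᵀP = [-4.0000 0.0000; -5.5000 0.5000]
S = R + BᵀPB = [3/2 0; 0 1/2] + [4.0000 6.0000; 6.0000 9.2500] = [5.5000 6.0000; 6.0000 9.7500]
BᵀPA = [-4.0000 8.0000; -6.2500 12.0000]
K = S⁻¹·BᵀPA = [-0.0851 0.3404; -0.5887 1.0213]
A−BK = [0.0319 -0.1277; -0.2376 -0.3830]
AᵀP(A−BK) = [0.2305 -0.2553; -0.2553 1.0213]
P' = Q + AᵀP(A−BK) = [25.2305 -8.2553; -8.2553 5.0213]
tr(P') = 30.2518

30.2518


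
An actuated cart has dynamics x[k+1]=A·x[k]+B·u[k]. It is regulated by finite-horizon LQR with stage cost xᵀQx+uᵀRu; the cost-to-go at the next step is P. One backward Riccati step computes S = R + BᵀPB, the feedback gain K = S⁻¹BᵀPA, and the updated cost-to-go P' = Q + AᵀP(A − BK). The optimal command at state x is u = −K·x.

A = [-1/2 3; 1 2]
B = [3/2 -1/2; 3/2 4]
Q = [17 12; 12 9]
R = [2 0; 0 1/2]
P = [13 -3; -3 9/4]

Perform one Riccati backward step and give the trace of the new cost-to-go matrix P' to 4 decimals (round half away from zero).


BᵀP = [15.0000 -1.1250; -18.5000 10.5000]
S = R + BᵀPB = [2 0; 0 1/2] + [20.8125 -12.0000; -12.0000 51.2500] = [22.8125 -12.0000; -12.0000 51.7500]
BᵀPA = [-8.6250 42.7500; 19.7500 -34.5000]
K = S⁻¹·BᵀPA = [-0.2020 1.7349; 0.3348 -0.2644]
A−BK = [-0.0297 0.2655; -0.0363 0.4551]
AᵀP(A−BK) = [0.1456 -0.8151; -0.8151 6.7120]
P' = Q + AᵀP(A−BK) = [17.1456 11.1849; 11.1849 15.7120]
tr(P') = 32.8575

32.8575


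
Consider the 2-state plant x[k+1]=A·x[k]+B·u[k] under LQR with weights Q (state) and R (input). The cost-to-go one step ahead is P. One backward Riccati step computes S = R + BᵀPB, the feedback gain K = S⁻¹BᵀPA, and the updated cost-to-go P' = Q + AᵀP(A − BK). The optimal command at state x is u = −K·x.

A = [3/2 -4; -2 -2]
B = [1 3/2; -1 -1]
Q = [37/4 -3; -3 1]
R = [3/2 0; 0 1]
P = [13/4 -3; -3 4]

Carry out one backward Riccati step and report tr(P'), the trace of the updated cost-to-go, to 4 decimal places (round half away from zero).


22.0303

BᵀP = [6.2500 -7.0000; 7.8750 -8.5000]
S = R + BᵀPB = [3/2 0; 0 1] + [13.2500 16.3750; 16.3750 20.3125] = [14.7500 16.3750; 16.3750 21.3125]
BᵀPA = [23.3750 -11.0000; 28.8125 -14.5000]
K = S⁻¹·BᵀPA = [0.5707 0.0649; 0.9135 -0.7302]
A−BK = [-0.4408 -2.9696; -0.5159 -2.6653]
AᵀP(A−BK) = [1.6545 1.0223; 1.0223 10.1258]
P' = Q + AᵀP(A−BK) = [10.9045 -1.9777; -1.9777 11.1258]
tr(P') = 22.0303


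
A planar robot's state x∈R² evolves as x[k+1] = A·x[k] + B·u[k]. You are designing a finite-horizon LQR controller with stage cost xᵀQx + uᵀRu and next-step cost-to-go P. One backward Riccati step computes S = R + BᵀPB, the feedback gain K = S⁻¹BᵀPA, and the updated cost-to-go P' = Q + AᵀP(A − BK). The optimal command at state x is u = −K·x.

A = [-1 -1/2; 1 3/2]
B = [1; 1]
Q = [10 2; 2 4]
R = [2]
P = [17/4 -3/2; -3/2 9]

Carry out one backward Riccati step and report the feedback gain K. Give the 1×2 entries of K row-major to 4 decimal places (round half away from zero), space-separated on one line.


0.3878 0.8061

BᵀP = [2.7500 7.5000]
S = R + BᵀPB = [2] + [10.2500] = [12.2500]
BᵀPA = [4.7500 9.8750]
K = S⁻¹·BᵀPA = [0.3878 0.8061]
A−BK = [-1.3878 -1.3061; 0.6122 0.6939]
AᵀP(A−BK) = [14.4082 14.7959; 14.7959 15.6020]
P' = Q + AᵀP(A−BK) = [24.4082 16.7959; 16.7959 19.6020]
tr(P') = 44.0102


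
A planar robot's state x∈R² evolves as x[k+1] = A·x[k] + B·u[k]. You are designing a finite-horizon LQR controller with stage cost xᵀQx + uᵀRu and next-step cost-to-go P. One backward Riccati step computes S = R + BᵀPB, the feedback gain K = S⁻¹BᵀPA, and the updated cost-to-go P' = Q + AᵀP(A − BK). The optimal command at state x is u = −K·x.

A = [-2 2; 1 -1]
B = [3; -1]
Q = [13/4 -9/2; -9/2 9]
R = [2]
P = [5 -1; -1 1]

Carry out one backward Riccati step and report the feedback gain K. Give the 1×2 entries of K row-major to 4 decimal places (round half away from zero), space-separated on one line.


-0.6667 0.6667

BᵀP = [16.0000 -4.0000]
S = R + BᵀPB = [2] + [52.0000] = [54.0000]
BᵀPA = [-36.0000 36.0000]
K = S⁻¹·BᵀPA = [-0.6667 0.6667]
A−BK = [0.0000 0.0000; 0.3333 -0.3333]
AᵀP(A−BK) = [1.0000 -1.0000; -1.0000 1.0000]
P' = Q + AᵀP(A−BK) = [4.2500 -5.5000; -5.5000 10.0000]
tr(P') = 14.2500


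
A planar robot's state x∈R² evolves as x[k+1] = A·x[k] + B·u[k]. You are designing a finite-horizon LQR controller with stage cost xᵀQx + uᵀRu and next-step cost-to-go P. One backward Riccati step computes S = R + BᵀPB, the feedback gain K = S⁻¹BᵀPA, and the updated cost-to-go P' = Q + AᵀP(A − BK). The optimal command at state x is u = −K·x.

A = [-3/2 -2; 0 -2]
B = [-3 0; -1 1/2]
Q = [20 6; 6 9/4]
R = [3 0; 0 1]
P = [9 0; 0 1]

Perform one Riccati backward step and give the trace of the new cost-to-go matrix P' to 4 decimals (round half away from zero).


25.9027

BᵀP = [-27.0000 -1.0000; 0.0000 0.5000]
S = R + BᵀPB = [3 0; 0 1] + [82.0000 -0.5000; -0.5000 0.2500] = [85.0000 -0.5000; -0.5000 1.2500]
BᵀPA = [40.5000 56.0000; 0.0000 -1.0000]
K = S⁻¹·BᵀPA = [0.4776 0.6557; 0.1910 -0.5377]
A−BK = [-0.0672 -0.0330; 0.3821 -1.0755]
AᵀP(A−BK) = [0.9074 0.4458; 0.4458 2.7453]
P' = Q + AᵀP(A−BK) = [20.9074 6.4458; 6.4458 4.9953]
tr(P') = 25.9027


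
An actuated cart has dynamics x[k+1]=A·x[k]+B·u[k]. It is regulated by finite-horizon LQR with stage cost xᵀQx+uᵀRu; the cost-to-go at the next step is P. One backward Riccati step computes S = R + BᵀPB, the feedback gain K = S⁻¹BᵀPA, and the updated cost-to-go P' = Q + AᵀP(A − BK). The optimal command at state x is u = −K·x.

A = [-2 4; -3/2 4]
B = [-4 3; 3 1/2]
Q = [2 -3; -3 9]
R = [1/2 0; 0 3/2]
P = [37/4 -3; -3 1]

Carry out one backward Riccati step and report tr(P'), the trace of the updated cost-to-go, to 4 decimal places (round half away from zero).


12.0418

BᵀP = [-46.0000 15.0000; 26.2500 -8.5000]
S = R + BᵀPB = [1/2 0; 0 3/2] + [229.0000 -130.5000; -130.5000 74.5000] = [229.5000 -130.5000; -130.5000 76.0000]
BᵀPA = [69.5000 -124.0000; -39.7500 71.0000]
K = S⁻¹·BᵀPA = [0.2298 -0.3849; -0.1284 0.2732]
A−BK = [-0.6955 1.6406; -2.1252 5.0182]
AᵀP(A−BK) = [0.1736 -0.3859; -0.3859 0.8682]
P' = Q + AᵀP(A−BK) = [2.1736 -3.3859; -3.3859 9.8682]
tr(P') = 12.0418


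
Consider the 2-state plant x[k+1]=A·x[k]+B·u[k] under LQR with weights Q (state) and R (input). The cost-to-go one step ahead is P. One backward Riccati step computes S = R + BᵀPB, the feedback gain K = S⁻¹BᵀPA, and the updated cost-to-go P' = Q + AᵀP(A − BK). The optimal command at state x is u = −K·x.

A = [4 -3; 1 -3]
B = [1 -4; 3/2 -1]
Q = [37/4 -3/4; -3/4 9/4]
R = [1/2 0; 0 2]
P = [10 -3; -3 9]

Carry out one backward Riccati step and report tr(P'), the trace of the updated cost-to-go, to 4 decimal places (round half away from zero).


15.2165

BᵀP = [5.5000 10.5000; -37.0000 3.0000]
S = R + BᵀPB = [1/2 0; 0 2] + [21.2500 -32.5000; -32.5000 145.0000] = [21.7500 -32.5000; -32.5000 147.0000]
BᵀPA = [32.5000 -48.0000; -145.0000 102.0000]
K = S⁻¹·BᵀPA = [0.0304 -1.7473; -0.9797 0.3076]
A−BK = [0.0509 -0.0224; -0.0252 -0.0715]
AᵀP(A−BK) = [1.9594 -0.6151; -0.6151 1.7571]
P' = Q + AᵀP(A−BK) = [11.2094 -1.3651; -1.3651 4.0071]
tr(P') = 15.2165


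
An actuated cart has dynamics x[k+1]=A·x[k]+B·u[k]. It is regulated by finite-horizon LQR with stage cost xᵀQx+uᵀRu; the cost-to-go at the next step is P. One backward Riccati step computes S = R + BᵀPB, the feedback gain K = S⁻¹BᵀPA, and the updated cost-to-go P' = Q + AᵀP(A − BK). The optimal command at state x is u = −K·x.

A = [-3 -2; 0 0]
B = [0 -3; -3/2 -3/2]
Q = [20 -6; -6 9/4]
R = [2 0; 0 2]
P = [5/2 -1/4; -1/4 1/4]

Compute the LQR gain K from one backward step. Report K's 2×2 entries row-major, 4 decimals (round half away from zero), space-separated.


BᵀP = [0.3750 -0.3750; -7.1250 0.3750]
S = R + BᵀPB = [2 0; 0 2] + [0.5625 -0.5625; -0.5625 20.8125] = [2.5625 -0.5625; -0.5625 22.8125]
BᵀPA = [-1.1250 -0.7500; 21.3750 14.2500]
K = S⁻¹·BᵀPA = [-0.2346 -0.1564; 0.9312 0.6208]
A−BK = [-0.2064 -0.1376; 1.0449 0.6966]
AᵀP(A−BK) = [2.3316 1.5544; 1.5544 1.0363]
P' = Q + AᵀP(A−BK) = [22.3316 -4.4456; -4.4456 3.2863]
tr(P') = 25.6179

-0.2346 -0.1564 0.9312 0.6208


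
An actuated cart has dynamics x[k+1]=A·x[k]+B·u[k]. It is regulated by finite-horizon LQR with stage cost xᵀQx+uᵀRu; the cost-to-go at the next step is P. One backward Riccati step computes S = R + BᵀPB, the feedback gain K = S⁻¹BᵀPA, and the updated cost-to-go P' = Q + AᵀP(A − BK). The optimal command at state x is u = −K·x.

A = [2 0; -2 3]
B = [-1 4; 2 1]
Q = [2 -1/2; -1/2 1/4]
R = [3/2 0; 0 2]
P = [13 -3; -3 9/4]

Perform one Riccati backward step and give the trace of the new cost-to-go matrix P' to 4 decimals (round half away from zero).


6.3963

BᵀP = [-19.0000 7.5000; 49.0000 -9.7500]
S = R + BᵀPB = [3/2 0; 0 2] + [34.0000 -68.5000; -68.5000 186.2500] = [35.5000 -68.5000; -68.5000 188.2500]
BᵀPA = [-53.0000 22.5000; 117.5000 -29.2500]
K = S⁻¹·BᵀPA = [-0.9688 1.1213; 0.2716 0.2526]
A−BK = [-0.0554 0.1108; -0.3341 0.5049]
AᵀP(A−BK) = [1.7354 -1.7565; -1.7565 2.4109]
P' = Q + AᵀP(A−BK) = [3.7354 -2.2565; -2.2565 2.6609]
tr(P') = 6.3963


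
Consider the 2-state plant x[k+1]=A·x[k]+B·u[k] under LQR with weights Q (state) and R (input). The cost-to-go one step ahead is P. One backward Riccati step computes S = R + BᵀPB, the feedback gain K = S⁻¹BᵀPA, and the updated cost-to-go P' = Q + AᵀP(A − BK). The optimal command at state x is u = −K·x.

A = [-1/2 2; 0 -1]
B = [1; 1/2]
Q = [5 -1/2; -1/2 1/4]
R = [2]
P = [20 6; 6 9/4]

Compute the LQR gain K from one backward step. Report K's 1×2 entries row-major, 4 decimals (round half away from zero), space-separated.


-0.4026 1.3611

BᵀP = [23.0000 7.1250]
S = R + BᵀPB = [2] + [26.5625] = [28.5625]
BᵀPA = [-11.5000 38.8750]
K = S⁻¹·BᵀPA = [-0.4026 1.3611]
A−BK = [-0.0974 0.6389; 0.2013 -1.6805]
AᵀP(A−BK) = [0.3698 -1.3479; -1.3479 5.3392]
P' = Q + AᵀP(A−BK) = [5.3698 -1.8479; -1.8479 5.5892]
tr(P') = 10.9590


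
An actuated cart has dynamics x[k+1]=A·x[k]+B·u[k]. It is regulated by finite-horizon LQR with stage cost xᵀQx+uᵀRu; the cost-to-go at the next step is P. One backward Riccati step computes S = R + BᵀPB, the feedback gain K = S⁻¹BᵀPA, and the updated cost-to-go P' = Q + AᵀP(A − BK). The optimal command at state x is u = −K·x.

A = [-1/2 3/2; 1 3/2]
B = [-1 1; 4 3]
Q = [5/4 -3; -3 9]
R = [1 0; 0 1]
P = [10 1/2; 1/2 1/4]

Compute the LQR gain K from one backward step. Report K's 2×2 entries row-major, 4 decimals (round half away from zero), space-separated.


0.3214 -0.4286 -0.1484 1.0055

BᵀP = [-8.0000 0.5000; 11.5000 1.2500]
S = R + BᵀPB = [1 0; 0 1] + [10.0000 -6.5000; -6.5000 15.2500] = [11.0000 -6.5000; -6.5000 16.2500]
BᵀPA = [4.5000 -11.2500; -4.5000 19.1250]
K = S⁻¹·BᵀPA = [0.3214 -0.4286; -0.1484 1.0055]
A−BK = [-0.0302 0.0659; 0.1593 0.1978]
AᵀP(A−BK) = [0.1360 -0.2967; -0.2967 1.2610]
P' = Q + AᵀP(A−BK) = [1.3860 -3.2967; -3.2967 10.2610]
tr(P') = 11.6470


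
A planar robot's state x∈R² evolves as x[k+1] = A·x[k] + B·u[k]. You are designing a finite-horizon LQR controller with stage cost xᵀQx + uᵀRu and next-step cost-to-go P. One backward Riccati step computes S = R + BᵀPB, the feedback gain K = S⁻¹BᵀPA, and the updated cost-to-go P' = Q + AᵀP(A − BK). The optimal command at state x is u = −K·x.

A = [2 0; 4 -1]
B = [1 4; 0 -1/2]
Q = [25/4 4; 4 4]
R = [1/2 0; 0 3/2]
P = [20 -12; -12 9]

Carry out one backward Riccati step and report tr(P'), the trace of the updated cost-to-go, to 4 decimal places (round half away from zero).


BᵀP = [20.0000 -12.0000; 86.0000 -52.5000]
S = R + BᵀPB = [1/2 0; 0 3/2] + [20.0000 86.0000; 86.0000 370.2500] = [20.5000 86.0000; 86.0000 371.7500]
BᵀPA = [-8.0000 12.0000; -38.0000 52.5000]
K = S⁻¹·BᵀPA = [1.3074 -0.2401; -0.4047 0.1968]
A−BK = [2.3113 -0.5470; 3.7977 -0.9016]
AᵀP(A−BK) = [27.0817 -6.4436; -6.4436 1.5509]
P' = Q + AᵀP(A−BK) = [33.3317 -2.4436; -2.4436 5.5509]
tr(P') = 38.8826

38.8826


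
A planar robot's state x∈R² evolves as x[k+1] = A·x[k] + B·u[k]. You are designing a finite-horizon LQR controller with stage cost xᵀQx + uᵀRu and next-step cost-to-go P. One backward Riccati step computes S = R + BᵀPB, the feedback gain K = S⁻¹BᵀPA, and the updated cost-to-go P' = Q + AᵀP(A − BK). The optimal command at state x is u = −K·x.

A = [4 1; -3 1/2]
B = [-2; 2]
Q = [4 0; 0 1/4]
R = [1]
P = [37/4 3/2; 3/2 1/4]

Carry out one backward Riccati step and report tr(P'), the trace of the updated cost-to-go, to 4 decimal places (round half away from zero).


8.9120

BᵀP = [-15.5000 -2.5000]
S = R + BᵀPB = [1] + [26.0000] = [27.0000]
BᵀPA = [-54.5000 -16.7500]
K = S⁻¹·BᵀPA = [-2.0185 -0.6204]
A−BK = [-0.0370 -0.2407; 1.0370 1.7407]
AᵀP(A−BK) = [4.2407 1.3148; 1.3148 0.4213]
P' = Q + AᵀP(A−BK) = [8.2407 1.3148; 1.3148 0.6713]
tr(P') = 8.9120


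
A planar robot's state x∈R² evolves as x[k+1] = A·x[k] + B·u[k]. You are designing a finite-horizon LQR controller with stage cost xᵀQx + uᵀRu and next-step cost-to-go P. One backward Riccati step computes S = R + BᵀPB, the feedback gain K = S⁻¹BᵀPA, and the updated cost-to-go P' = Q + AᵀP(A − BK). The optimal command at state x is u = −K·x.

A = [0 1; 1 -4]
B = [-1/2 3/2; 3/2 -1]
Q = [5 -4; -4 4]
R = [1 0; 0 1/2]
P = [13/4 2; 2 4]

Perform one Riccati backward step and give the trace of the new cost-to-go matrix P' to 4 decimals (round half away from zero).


16.4800

BᵀP = [1.3750 5.0000; 2.8750 -1.0000]
S = R + BᵀPB = [1 0; 0 1/2] + [6.8125 -2.9375; -2.9375 5.3125] = [7.8125 -2.9375; -2.9375 5.8125]
BᵀPA = [5.0000 -18.6250; -1.0000 6.8750]
K = S⁻¹·BᵀPA = [0.7103 -2.3942; 0.1869 -0.0272]
A−BK = [0.0748 -0.1563; 0.1215 -0.4359]
AᵀP(A−BK) = [0.6355 -2.0561; -2.0561 6.8445]
P' = Q + AᵀP(A−BK) = [5.6355 -6.0561; -6.0561 10.8445]
tr(P') = 16.4800


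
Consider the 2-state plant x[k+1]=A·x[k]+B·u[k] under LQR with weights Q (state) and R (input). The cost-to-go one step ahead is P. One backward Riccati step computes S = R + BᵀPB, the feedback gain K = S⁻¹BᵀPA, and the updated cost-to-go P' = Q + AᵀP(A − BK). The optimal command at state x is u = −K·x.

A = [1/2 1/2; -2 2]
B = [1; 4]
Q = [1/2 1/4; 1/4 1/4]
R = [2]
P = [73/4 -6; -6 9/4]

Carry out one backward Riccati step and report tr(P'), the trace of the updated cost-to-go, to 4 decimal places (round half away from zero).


BᵀP = [-5.7500 3.0000]
S = R + BᵀPB = [2] + [6.2500] = [8.2500]
BᵀPA = [-8.8750 3.1250]
K = S⁻¹·BᵀPA = [-1.0758 0.3788]
A−BK = [1.5758 0.1212; 2.3030 0.4848]
AᵀP(A−BK) = [16.0152 -1.0758; -1.0758 0.3788]
P' = Q + AᵀP(A−BK) = [16.5152 -0.8258; -0.8258 0.6288]
tr(P') = 17.1439

17.1439


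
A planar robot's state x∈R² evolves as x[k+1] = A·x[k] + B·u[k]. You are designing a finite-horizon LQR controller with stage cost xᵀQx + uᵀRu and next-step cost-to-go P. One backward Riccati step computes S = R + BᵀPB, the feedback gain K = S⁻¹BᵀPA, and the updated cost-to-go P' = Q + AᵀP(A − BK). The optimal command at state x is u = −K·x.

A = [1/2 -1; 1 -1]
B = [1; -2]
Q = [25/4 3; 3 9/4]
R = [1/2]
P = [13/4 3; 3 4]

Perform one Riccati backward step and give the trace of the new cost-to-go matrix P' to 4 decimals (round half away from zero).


16.5685

BᵀP = [-2.7500 -5.0000]
S = R + BᵀPB = [1/2] + [7.2500] = [7.7500]
BᵀPA = [-6.3750 7.7500]
K = S⁻¹·BᵀPA = [-0.8226 1.0000]
A−BK = [1.3226 -2.0000; -0.6452 1.0000]
AᵀP(A−BK) = [2.5685 -3.7500; -3.7500 5.5000]
P' = Q + AᵀP(A−BK) = [8.8185 -0.7500; -0.7500 7.7500]
tr(P') = 16.5685


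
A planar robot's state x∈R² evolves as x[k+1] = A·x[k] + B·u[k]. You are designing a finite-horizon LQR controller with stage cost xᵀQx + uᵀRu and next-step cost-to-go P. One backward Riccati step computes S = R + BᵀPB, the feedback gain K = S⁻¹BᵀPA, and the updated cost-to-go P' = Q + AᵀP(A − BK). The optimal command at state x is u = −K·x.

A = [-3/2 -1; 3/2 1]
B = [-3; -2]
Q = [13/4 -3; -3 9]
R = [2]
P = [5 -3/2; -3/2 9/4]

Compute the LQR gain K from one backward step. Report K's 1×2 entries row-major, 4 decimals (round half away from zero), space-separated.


BᵀP = [-12.0000 0.0000]
S = R + BᵀPB = [2] + [36.0000] = [38.0000]
BᵀPA = [18.0000 12.0000]
K = S⁻¹·BᵀPA = [0.4737 0.3158]
A−BK = [-0.0789 -0.0526; 2.4474 1.6316]
AᵀP(A−BK) = [14.5362 9.6908; 9.6908 6.4605]
P' = Q + AᵀP(A−BK) = [17.7862 6.6908; 6.6908 15.4605]
tr(P') = 33.2467

0.4737 0.3158
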